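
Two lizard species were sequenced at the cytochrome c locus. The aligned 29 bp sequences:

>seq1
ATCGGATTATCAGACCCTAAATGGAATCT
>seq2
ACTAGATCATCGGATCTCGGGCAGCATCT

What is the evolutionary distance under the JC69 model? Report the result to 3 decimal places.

0.774

The sequences differ at 14 of 29 sites, so p = 14/29 ≈ 0.482759.
d = −(3/4) ln(1 − 4p/3) = −0.75 ln(1 − 0.643679) = −0.75 ln(0.356321)
  = −0.75 × (-1.031923) = 0.773942 substitutions/site.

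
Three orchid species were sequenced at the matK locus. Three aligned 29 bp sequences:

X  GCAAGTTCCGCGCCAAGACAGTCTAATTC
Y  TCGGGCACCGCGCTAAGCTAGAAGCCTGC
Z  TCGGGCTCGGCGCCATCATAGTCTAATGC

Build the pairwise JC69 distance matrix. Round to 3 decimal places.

X–Y: 14/29 sites differ → p ≈ 0.482759, d = −0.75 ln(1 − 0.643679) = 0.773942 ≈ 0.774.
X–Z: 9/29 sites differ → p ≈ 0.310345, d = −0.75 ln(1 − 0.413793) = 0.400562 ≈ 0.401.
Y–Z: 11/29 sites differ → p ≈ 0.37931, d = −0.75 ln(1 − 0.505747) = 0.528531 ≈ 0.529.

d(X,Y) = 0.774, d(X,Z) = 0.401, d(Y,Z) = 0.529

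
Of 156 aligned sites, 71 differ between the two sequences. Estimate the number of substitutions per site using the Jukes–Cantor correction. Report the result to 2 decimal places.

0.70

p = 71/156 ≈ 0.455128.
d = −(3/4) ln(1 − 4p/3) = −0.75 ln(1 − 0.606837) = −0.75 ln(0.393163)
  = −0.75 × (-0.933531) = 0.700148 substitutions/site.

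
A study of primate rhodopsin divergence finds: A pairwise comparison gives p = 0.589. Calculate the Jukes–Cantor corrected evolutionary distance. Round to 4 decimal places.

1.1540

d = −(3/4) ln(1 − 4p/3) = −0.75 ln(1 − 0.785333) = −0.75 ln(0.214667)
  = −0.75 × (-1.538667) = 1.154000 substitutions/site.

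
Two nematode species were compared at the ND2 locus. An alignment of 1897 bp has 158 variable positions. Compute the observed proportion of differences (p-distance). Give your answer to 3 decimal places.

p = 158/1897 = 0.083289… ≈ 0.083 (to 3 d.p.).

0.083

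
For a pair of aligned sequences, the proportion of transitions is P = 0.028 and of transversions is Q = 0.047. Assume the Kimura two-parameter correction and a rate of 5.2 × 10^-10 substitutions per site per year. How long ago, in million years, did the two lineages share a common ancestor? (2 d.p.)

75.99

Under the Kimura two-parameter model, d = −½ ln(1 − 2P − Q) − ¼ ln(1 − 2Q).
1 − 2P − Q = 0.897, giving −½ ln(0.897) = 0.054350.
1 − 2Q = 0.906, giving −¼ ln(0.906) = 0.024679.
d = 0.054350 + 0.024679 = 0.079029.
Under a molecular clock d = 2μt, so t = d/(2μ) = 0.079029 / (2 × 5.2 × 10^-10) = 75.99 million years.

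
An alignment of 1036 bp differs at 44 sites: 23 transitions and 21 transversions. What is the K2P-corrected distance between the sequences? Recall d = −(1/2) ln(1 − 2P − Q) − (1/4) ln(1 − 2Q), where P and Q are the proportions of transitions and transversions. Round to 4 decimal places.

P = 23/1036 ≈ 0.022201 and Q = 21/1036 ≈ 0.02027.
Under the Kimura two-parameter model, d = −½ ln(1 − 2P − Q) − ¼ ln(1 − 2Q).
1 − 2P − Q = 0.935328, giving −½ ln(0.935328) = 0.033429.
1 − 2Q = 0.95946, giving −¼ ln(0.95946) = 0.010346.
d = 0.033429 + 0.010346 = 0.043775.

0.0438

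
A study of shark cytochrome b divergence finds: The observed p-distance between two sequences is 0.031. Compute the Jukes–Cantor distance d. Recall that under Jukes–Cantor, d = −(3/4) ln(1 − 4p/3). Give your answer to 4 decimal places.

0.0317

d = −(3/4) ln(1 − 4p/3) = −0.75 ln(1 − 0.041333) = −0.75 ln(0.958667)
  = −0.75 × (-0.042212) = 0.031659 substitutions/site.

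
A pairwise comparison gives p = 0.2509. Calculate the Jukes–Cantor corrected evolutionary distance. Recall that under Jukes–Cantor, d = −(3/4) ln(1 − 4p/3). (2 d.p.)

d = −(3/4) ln(1 − 4p/3) = −0.75 ln(1 − 0.334533) = −0.75 ln(0.665467)
  = −0.75 × (-0.407266) = 0.305450 substitutions/site.

0.31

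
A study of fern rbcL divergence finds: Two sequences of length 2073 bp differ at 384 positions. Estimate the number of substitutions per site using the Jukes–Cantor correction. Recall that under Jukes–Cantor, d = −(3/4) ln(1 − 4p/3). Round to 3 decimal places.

0.213

p = 384/2073 ≈ 0.185239.
d = −(3/4) ln(1 − 4p/3) = −0.75 ln(1 − 0.246985) = −0.75 ln(0.753015)
  = −0.75 × (-0.283670) = 0.212753 substitutions/site.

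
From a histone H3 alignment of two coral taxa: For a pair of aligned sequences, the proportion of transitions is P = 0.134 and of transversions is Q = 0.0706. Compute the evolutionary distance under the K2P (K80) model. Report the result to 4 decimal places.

0.2448

Under the Kimura two-parameter model, d = −½ ln(1 − 2P − Q) − ¼ ln(1 − 2Q).
1 − 2P − Q = 0.6614, giving −½ ln(0.6614) = 0.206698.
1 − 2Q = 0.8588, giving −¼ ln(0.8588) = 0.038055.
d = 0.206698 + 0.038055 = 0.244753.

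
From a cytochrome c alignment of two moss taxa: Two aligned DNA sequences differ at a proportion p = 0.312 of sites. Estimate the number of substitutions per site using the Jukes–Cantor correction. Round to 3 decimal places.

0.403

d = −(3/4) ln(1 − 4p/3) = −0.75 ln(1 − 0.416) = −0.75 ln(0.584)
  = −0.75 × (-0.537854) = 0.403391 substitutions/site.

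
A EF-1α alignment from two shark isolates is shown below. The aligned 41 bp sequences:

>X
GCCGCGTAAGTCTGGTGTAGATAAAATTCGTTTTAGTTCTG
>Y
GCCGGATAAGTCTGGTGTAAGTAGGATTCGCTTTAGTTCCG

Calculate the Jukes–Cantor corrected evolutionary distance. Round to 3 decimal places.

0.226

The sequences differ at 8 of 41 sites (5, 6, 20, 21, 24, 25, 31, 40), so p = 8/41 ≈ 0.195122.
d = −(3/4) ln(1 − 4p/3) = −0.75 ln(1 − 0.260163) = −0.75 ln(0.739837)
  = −0.75 × (-0.301325) = 0.225994 substitutions/site.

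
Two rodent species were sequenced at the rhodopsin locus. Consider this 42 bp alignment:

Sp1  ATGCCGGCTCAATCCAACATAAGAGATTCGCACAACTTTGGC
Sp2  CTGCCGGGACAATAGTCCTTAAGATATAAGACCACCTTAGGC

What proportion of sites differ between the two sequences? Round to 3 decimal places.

0.357

The sequences differ at 15 of 42 positions.
p = 15/42 = 0.357142… ≈ 0.357 (to 3 d.p.).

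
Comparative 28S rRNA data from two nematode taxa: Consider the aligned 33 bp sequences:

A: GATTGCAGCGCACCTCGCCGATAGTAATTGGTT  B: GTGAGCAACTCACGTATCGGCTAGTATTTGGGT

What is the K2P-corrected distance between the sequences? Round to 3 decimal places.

0.525

Of 33 sites, 1 differences are transitions and 11 are transversions, so P = 1/33 ≈ 0.030303 and Q = 11/33 ≈ 0.333333.
Under the Kimura two-parameter model, d = −½ ln(1 − 2P − Q) − ¼ ln(1 − 2Q).
1 − 2P − Q = 0.606061, giving −½ ln(0.606061) = 0.250387.
1 − 2Q = 0.333334, giving −¼ ln(0.333334) = 0.274653.
d = 0.250387 + 0.274653 = 0.525040.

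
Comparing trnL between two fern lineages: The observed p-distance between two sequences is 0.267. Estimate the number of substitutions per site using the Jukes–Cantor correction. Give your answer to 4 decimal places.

0.3300

d = −(3/4) ln(1 − 4p/3) = −0.75 ln(1 − 0.356) = −0.75 ln(0.644)
  = −0.75 × (-0.440057) = 0.330043 substitutions/site.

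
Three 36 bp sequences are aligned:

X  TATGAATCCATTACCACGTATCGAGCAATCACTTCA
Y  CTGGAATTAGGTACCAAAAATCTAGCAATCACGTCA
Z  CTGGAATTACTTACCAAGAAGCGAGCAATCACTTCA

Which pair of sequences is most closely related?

X–Y: 12/36 differ, p = 0.333, d = 0.441.
X–Z: 9/36 differ, p = 0.250, d = 0.304.
Y–Z: 6/36 differ, p = 0.167, d = 0.188.
The smallest distance is between Y and Z.

Y and Z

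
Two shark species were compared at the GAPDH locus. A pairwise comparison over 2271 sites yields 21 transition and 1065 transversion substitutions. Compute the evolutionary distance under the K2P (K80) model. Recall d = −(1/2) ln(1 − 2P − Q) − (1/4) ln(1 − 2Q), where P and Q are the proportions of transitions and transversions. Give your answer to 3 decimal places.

P = 21/2271 ≈ 0.009247 and Q = 1065/2271 ≈ 0.468956.
Under the Kimura two-parameter model, d = −½ ln(1 − 2P − Q) − ¼ ln(1 − 2Q).
1 − 2P − Q = 0.51255, giving −½ ln(0.51255) = 0.334179.
1 − 2Q = 0.062088, giving −¼ ln(0.062088) = 0.694801.
d = 0.334179 + 0.694801 = 1.028980.

1.029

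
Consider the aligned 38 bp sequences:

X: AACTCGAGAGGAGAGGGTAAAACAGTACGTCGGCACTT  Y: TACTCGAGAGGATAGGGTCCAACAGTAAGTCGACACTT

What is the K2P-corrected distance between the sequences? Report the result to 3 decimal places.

0.178

Of 38 sites, 1 differences are transitions and 5 are transversions, so P = 1/38 ≈ 0.026316 and Q = 5/38 ≈ 0.131579.
Under the Kimura two-parameter model, d = −½ ln(1 − 2P − Q) − ¼ ln(1 − 2Q).
1 − 2P − Q = 0.815789, giving −½ ln(0.815789) = 0.101800.
1 − 2Q = 0.736842, giving −¼ ln(0.736842) = 0.076345.
d = 0.101800 + 0.076345 = 0.178145.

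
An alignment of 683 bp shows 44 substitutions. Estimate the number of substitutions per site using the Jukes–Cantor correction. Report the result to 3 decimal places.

0.067

p = 44/683 ≈ 0.064422.
d = −(3/4) ln(1 − 4p/3) = −0.75 ln(1 − 0.085896) = −0.75 ln(0.914104)
  = −0.75 × (-0.089811) = 0.067358 substitutions/site.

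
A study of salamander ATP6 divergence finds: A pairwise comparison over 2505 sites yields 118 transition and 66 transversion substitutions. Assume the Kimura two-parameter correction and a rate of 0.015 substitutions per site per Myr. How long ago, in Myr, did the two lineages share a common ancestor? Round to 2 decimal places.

2.59

P = 118/2505 ≈ 0.047106 and Q = 66/2505 ≈ 0.026347.
Under the Kimura two-parameter model, d = −½ ln(1 − 2P − Q) − ¼ ln(1 − 2Q).
1 − 2P − Q = 0.879441, giving −½ ln(0.879441) = 0.064234.
1 − 2Q = 0.947306, giving −¼ ln(0.947306) = 0.013533.
d = 0.064234 + 0.013533 = 0.077767.
Under a molecular clock d = 2μt, so t = d/(2μ) = 0.077767 / (2 × 0.015) = 2.59 Myr.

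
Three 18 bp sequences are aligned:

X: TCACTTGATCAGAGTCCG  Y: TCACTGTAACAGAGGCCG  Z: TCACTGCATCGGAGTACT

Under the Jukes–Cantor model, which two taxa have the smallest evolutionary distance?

X–Y: 4/18 differ, p = 0.222, d = 0.264.
X–Z: 5/18 differ, p = 0.278, d = 0.347.
Y–Z: 6/18 differ, p = 0.333, d = 0.441.
The smallest distance is between X and Y.

X and Y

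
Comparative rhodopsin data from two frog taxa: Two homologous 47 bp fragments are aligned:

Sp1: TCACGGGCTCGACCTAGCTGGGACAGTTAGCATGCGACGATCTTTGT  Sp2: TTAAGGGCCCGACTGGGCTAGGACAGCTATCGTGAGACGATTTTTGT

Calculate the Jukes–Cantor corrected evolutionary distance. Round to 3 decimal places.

The sequences differ at 12 of 47 sites, so p = 12/47 ≈ 0.255319.
d = −(3/4) ln(1 − 4p/3) = −0.75 ln(1 − 0.340425) = −0.75 ln(0.659575)
  = −0.75 × (-0.416160) = 0.312120 substitutions/site.

0.312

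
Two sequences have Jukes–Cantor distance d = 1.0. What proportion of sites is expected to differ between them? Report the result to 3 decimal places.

0.552

p = (3/4)(1 − e^(−4d/3)) = 0.75 × (1 − e^(-1.333333)) = 0.75 × (1 − 0.263597) = 0.552302.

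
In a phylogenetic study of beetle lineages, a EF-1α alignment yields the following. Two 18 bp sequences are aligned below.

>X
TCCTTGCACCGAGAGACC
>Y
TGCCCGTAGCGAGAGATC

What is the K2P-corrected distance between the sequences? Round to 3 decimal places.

0.468

Of 18 sites, 4 differences are transitions and 2 are transversions, so P = 4/18 ≈ 0.222222 and Q = 2/18 ≈ 0.111111.
Under the Kimura two-parameter model, d = −½ ln(1 − 2P − Q) − ¼ ln(1 − 2Q).
1 − 2P − Q = 0.444445, giving −½ ln(0.444445) = 0.405464.
1 − 2Q = 0.777778, giving −¼ ln(0.777778) = 0.062829.
d = 0.405464 + 0.062829 = 0.468293.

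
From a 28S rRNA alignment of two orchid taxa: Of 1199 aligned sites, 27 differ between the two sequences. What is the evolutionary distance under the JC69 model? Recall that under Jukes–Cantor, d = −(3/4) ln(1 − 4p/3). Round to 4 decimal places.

p = 27/1199 ≈ 0.022519.
d = −(3/4) ln(1 − 4p/3) = −0.75 ln(1 − 0.030025) = −0.75 ln(0.969975)
  = −0.75 × (-0.030485) = 0.022864 substitutions/site.

0.0229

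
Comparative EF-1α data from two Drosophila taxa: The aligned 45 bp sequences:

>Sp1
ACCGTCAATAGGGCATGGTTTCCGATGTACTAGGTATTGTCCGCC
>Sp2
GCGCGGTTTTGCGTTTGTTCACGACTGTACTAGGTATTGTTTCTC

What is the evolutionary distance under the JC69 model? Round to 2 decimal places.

0.73

The sequences differ at 21 of 45 sites, so p = 21/45 ≈ 0.466667.
d = −(3/4) ln(1 − 4p/3) = −0.75 ln(1 − 0.622223) = −0.75 ln(0.377777)
  = −0.75 × (-0.973451) = 0.730088 substitutions/site.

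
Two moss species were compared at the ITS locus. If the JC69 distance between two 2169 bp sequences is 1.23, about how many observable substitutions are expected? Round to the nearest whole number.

1311

Invert JC69: p = (3/4)(1 − e^(−4d/3)) = 0.75 × (1 − e^(-1.64)) = 0.75 × (1 − 0.193980) = 0.604515.
Expected differing sites = pL ≈ 0.604515 × 2169 = 1311.193035 ≈ 1311.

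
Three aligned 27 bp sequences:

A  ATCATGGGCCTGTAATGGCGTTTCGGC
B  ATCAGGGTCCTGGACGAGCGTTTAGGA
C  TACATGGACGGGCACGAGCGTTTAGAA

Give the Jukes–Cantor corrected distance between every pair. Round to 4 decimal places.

A–B: 8/27 sites differ → p ≈ 0.296296, d = −0.75 ln(1 − 0.395061) = 0.376971 ≈ 0.3770.
A–C: 12/27 sites differ → p ≈ 0.444444, d = −0.75 ln(1 − 0.592592) = 0.673455 ≈ 0.6735.
B–C: 8/27 sites differ → p ≈ 0.296296, d = −0.75 ln(1 − 0.395061) = 0.376971 ≈ 0.3770.

d(A,B) = 0.3770, d(A,C) = 0.6735, d(B,C) = 0.3770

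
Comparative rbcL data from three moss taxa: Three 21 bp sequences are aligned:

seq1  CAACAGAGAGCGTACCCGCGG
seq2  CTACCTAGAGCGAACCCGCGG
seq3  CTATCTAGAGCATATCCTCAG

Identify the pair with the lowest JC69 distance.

seq1–seq2: 4/21 differ, p = 0.190, d = 0.220.
seq1–seq3: 8/21 differ, p = 0.381, d = 0.532.
seq2–seq3: 6/21 differ, p = 0.286, d = 0.360.
The smallest distance is between seq1 and seq2.

seq1 and seq2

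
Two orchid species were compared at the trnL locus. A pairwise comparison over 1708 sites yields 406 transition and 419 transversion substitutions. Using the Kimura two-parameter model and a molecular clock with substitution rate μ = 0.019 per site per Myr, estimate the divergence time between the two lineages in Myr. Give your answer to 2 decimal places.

P = 406/1708 ≈ 0.237705 and Q = 419/1708 ≈ 0.245316.
Under the Kimura two-parameter model, d = −½ ln(1 − 2P − Q) − ¼ ln(1 − 2Q).
1 − 2P − Q = 0.279274, giving −½ ln(0.279274) = 0.637781.
1 − 2Q = 0.509368, giving −¼ ln(0.509368) = 0.168646.
d = 0.637781 + 0.168646 = 0.806427.
Under a molecular clock d = 2μt, so t = d/(2μ) = 0.806427 / (2 × 0.019) = 21.22 Myr.

21.22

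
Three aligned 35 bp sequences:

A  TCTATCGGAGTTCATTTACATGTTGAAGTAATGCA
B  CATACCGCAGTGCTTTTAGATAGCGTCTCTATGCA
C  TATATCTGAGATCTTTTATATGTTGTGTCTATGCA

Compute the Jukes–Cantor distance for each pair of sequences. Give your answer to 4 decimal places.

A–B: 15/35 sites differ → p ≈ 0.428571, d = −0.75 ln(1 − 0.571428) = 0.635472 ≈ 0.6355.
A–C: 10/35 sites differ → p ≈ 0.285714, d = −0.75 ln(1 − 0.380952) = 0.359679 ≈ 0.3597.
B–C: 11/35 sites differ → p ≈ 0.314286, d = −0.75 ln(1 − 0.419048) = 0.407315 ≈ 0.4073.

d(A,B) = 0.6355, d(A,C) = 0.3597, d(B,C) = 0.4073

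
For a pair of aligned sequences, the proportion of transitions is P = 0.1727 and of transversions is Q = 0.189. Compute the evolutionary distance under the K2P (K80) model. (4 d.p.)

Under the Kimura two-parameter model, d = −½ ln(1 − 2P − Q) − ¼ ln(1 − 2Q).
1 − 2P − Q = 0.4656, giving −½ ln(0.4656) = 0.382214.
1 − 2Q = 0.622, giving −¼ ln(0.622) = 0.118704.
d = 0.382214 + 0.118704 = 0.500918.

0.5009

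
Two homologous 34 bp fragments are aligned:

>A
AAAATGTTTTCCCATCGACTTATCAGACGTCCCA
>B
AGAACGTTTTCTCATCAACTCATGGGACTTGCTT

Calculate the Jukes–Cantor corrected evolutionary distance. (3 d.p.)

0.423

The sequences differ at 11 of 34 sites, so p = 11/34 ≈ 0.323529.
d = −(3/4) ln(1 − 4p/3) = −0.75 ln(1 − 0.431372) = −0.75 ln(0.568628)
  = −0.75 × (-0.564529) = 0.423397 substitutions/site.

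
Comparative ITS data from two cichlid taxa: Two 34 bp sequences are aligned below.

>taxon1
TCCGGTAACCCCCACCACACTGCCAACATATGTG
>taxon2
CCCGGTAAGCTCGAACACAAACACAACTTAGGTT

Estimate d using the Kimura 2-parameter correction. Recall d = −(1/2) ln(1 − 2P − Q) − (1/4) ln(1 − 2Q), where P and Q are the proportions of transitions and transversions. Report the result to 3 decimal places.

Of 34 sites, 2 differences are transitions and 10 are transversions, so P = 2/34 ≈ 0.058824 and Q = 10/34 ≈ 0.294118.
Under the Kimura two-parameter model, d = −½ ln(1 − 2P − Q) − ¼ ln(1 − 2Q).
1 − 2P − Q = 0.588234, giving −½ ln(0.588234) = 0.265315.
1 − 2Q = 0.411764, giving −¼ ln(0.411764) = 0.221826.
d = 0.265315 + 0.221826 = 0.487141.

0.487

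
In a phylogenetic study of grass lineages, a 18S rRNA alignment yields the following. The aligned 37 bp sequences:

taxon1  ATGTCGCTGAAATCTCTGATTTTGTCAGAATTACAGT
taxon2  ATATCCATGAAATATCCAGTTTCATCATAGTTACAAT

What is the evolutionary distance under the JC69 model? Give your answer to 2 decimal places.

0.42

The sequences differ at 12 of 37 sites, so p = 12/37 ≈ 0.324324.
d = −(3/4) ln(1 − 4p/3) = −0.75 ln(1 − 0.432432) = −0.75 ln(0.567568)
  = −0.75 × (-0.566395) = 0.424796 substitutions/site.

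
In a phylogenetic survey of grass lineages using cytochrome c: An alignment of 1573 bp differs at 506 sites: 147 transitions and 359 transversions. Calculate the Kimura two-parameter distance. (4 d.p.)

0.4206

P = 147/1573 ≈ 0.093452 and Q = 359/1573 ≈ 0.228226.
Under the Kimura two-parameter model, d = −½ ln(1 − 2P − Q) − ¼ ln(1 − 2Q).
1 − 2P − Q = 0.58487, giving −½ ln(0.58487) = 0.268183.
1 − 2Q = 0.543548, giving −¼ ln(0.543548) = 0.152409.
d = 0.268183 + 0.152409 = 0.420592.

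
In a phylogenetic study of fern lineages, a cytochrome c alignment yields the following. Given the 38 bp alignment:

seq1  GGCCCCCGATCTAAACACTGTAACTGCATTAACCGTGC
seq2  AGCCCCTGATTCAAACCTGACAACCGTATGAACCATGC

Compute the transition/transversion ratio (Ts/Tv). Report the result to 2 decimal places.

Transitions are A↔G and C↔T; transversions are all other mismatches.
Transitions: 10. Transversions: 3.
R = 10/3 = 3.333333… ≈ 3.33 (to 2 d.p.).

3.33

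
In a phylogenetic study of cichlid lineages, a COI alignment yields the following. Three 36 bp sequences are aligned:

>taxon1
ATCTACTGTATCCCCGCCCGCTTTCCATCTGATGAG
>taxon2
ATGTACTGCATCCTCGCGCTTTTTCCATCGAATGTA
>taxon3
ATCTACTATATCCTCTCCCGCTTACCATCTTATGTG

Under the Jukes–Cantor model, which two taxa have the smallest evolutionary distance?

taxon1–taxon2: 10/36 differ, p = 0.278, d = 0.347.
taxon1–taxon3: 6/36 differ, p = 0.167, d = 0.188.
taxon2–taxon3: 11/36 differ, p = 0.306, d = 0.392.
The smallest distance is between taxon1 and taxon3.

taxon1 and taxon3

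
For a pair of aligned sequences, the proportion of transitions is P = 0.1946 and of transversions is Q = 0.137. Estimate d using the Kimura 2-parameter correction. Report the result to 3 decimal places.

0.454

Under the Kimura two-parameter model, d = −½ ln(1 − 2P − Q) − ¼ ln(1 − 2Q).
1 − 2P − Q = 0.4738, giving −½ ln(0.4738) = 0.373485.
1 − 2Q = 0.726, giving −¼ ln(0.726) = 0.080051.
d = 0.373485 + 0.080051 = 0.453536.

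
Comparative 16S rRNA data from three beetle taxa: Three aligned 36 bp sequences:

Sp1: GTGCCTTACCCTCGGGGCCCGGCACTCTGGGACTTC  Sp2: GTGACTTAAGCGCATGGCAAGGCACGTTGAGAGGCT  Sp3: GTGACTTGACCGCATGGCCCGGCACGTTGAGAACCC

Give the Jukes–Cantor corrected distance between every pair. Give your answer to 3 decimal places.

d(Sp1,Sp2) = 0.608, d(Sp1,Sp3) = 0.441, d(Sp2,Sp3) = 0.225

Sp1–Sp2: 15/36 sites differ → p ≈ 0.416667, d = −0.75 ln(1 − 0.555556) = 0.608198 ≈ 0.608.
Sp1–Sp3: 12/36 sites differ → p ≈ 0.333333, d = −0.75 ln(1 − 0.444444) = 0.440839 ≈ 0.441.
Sp2–Sp3: 7/36 sites differ → p ≈ 0.194444, d = −0.75 ln(1 − 0.259259) = 0.225078 ≈ 0.225.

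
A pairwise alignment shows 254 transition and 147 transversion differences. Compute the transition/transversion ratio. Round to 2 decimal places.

R = 254/147 = 1.727891… ≈ 1.73 (to 2 d.p.).

1.73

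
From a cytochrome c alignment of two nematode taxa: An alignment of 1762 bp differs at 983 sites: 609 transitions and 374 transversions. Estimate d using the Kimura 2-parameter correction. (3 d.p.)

P = 609/1762 ≈ 0.34563 and Q = 374/1762 ≈ 0.212259.
Under the Kimura two-parameter model, d = −½ ln(1 − 2P − Q) − ¼ ln(1 − 2Q).
1 − 2P − Q = 0.096481, giving −½ ln(0.096481) = 1.169205.
1 − 2Q = 0.575482, giving −¼ ln(0.575482) = 0.138137.
d = 1.169205 + 0.138137 = 1.307342.

1.307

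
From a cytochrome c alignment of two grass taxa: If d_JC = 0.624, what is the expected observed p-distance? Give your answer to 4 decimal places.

0.4236

p = (3/4)(1 − e^(−4d/3)) = 0.75 × (1 − e^(-0.832)) = 0.75 × (1 − 0.435178) = 0.423617.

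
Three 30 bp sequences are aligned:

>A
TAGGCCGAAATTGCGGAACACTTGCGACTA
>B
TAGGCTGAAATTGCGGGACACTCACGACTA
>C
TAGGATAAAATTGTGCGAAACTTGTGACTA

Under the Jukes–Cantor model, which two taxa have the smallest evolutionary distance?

A–B: 4/30 differ, p = 0.133, d = 0.147.
A–C: 8/30 differ, p = 0.267, d = 0.330.
B–C: 8/30 differ, p = 0.267, d = 0.330.
The smallest distance is between A and B.

A and B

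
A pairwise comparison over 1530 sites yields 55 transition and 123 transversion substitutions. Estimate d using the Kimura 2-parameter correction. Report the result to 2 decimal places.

0.13

P = 55/1530 ≈ 0.035948 and Q = 123/1530 ≈ 0.080392.
Under the Kimura two-parameter model, d = −½ ln(1 − 2P − Q) − ¼ ln(1 − 2Q).
1 − 2P − Q = 0.847712, giving −½ ln(0.847712) = 0.082607.
1 − 2Q = 0.839216, giving −¼ ln(0.839216) = 0.043822.
d = 0.082607 + 0.043822 = 0.126429.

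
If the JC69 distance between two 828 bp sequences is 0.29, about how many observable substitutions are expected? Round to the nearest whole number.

Invert JC69: p = (3/4)(1 − e^(−4d/3)) = 0.75 × (1 − e^(-0.386667)) = 0.75 × (1 − 0.679317) = 0.240512.
Expected differing sites = pL ≈ 0.240512 × 828 = 199.143936 ≈ 199.

199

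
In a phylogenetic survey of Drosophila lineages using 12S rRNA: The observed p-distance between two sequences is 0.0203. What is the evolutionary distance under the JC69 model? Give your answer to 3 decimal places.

d = −(3/4) ln(1 − 4p/3) = −0.75 ln(1 − 0.027067) = −0.75 ln(0.972933)
  = −0.75 × (-0.027440) = 0.020580 substitutions/site.

0.021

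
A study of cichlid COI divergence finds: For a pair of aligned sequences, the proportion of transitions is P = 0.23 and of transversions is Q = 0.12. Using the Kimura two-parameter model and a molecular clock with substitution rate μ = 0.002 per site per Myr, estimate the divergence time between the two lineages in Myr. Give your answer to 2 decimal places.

Under the Kimura two-parameter model, d = −½ ln(1 − 2P − Q) − ¼ ln(1 − 2Q).
1 − 2P − Q = 0.42, giving −½ ln(0.42) = 0.433750.
1 − 2Q = 0.76, giving −¼ ln(0.76) = 0.068609.
d = 0.433750 + 0.068609 = 0.502359.
Under a molecular clock d = 2μt, so t = d/(2μ) = 0.502359 / (2 × 0.002) = 125.59 Myr.

125.59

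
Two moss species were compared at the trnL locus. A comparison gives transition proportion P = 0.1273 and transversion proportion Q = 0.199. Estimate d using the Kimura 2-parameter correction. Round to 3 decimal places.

0.429

Under the Kimura two-parameter model, d = −½ ln(1 − 2P − Q) − ¼ ln(1 − 2Q).
1 − 2P − Q = 0.5464, giving −½ ln(0.5464) = 0.302202.
1 − 2Q = 0.602, giving −¼ ln(0.602) = 0.126874.
d = 0.302202 + 0.126874 = 0.429076.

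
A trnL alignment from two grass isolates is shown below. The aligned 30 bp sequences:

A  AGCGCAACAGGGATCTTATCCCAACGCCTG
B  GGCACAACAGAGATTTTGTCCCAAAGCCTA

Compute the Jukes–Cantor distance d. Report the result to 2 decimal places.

The sequences differ at 7 of 30 sites (1, 4, 11, 15, 18, 25, 30), so p = 7/30 ≈ 0.233333.
d = −(3/4) ln(1 − 4p/3) = −0.75 ln(1 − 0.311111) = −0.75 ln(0.688889)
  = −0.75 × (-0.372675) = 0.279506 substitutions/site.

0.28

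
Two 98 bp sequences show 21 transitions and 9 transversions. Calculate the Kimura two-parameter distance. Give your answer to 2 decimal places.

P = 21/98 ≈ 0.214286 and Q = 9/98 ≈ 0.091837.
Under the Kimura two-parameter model, d = −½ ln(1 − 2P − Q) − ¼ ln(1 − 2Q).
1 − 2P − Q = 0.479591, giving −½ ln(0.479591) = 0.367411.
1 − 2Q = 0.816326, giving −¼ ln(0.816326) = 0.050735.
d = 0.367411 + 0.050735 = 0.418146.

0.42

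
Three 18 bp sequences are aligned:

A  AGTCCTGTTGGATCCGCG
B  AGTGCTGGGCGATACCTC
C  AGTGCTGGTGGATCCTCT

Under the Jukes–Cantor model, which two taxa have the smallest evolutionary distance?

A–B: 8/18 differ, p = 0.444, d = 0.673.
A–C: 4/18 differ, p = 0.222, d = 0.264.
B–C: 6/18 differ, p = 0.333, d = 0.441.
The smallest distance is between A and C.

A and C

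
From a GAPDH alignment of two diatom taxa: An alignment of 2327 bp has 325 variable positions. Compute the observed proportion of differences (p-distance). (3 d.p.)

p = 325/2327 = 0.139664… ≈ 0.140 (to 3 d.p.).

0.140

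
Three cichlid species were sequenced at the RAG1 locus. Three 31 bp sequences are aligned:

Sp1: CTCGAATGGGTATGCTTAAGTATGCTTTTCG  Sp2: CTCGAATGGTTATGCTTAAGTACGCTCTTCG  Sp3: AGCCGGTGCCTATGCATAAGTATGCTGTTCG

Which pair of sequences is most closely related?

Sp1–Sp2: 3/31 differ, p = 0.097, d = 0.104.
Sp1–Sp3: 9/31 differ, p = 0.290, d = 0.367.
Sp2–Sp3: 10/31 differ, p = 0.323, d = 0.422.
The smallest distance is between Sp1 and Sp2.

Sp1 and Sp2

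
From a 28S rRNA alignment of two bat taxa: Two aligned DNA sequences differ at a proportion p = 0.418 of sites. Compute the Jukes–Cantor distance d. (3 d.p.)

d = −(3/4) ln(1 − 4p/3) = −0.75 ln(1 − 0.557333) = −0.75 ln(0.442667)
  = −0.75 × (-0.814937) = 0.611203 substitutions/site.

0.611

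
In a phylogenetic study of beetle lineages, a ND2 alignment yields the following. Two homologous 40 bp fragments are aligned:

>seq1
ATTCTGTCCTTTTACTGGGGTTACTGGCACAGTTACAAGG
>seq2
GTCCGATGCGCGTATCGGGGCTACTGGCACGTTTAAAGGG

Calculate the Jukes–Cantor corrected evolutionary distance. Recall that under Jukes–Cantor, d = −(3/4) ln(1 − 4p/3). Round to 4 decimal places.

0.5199

The sequences differ at 15 of 40 sites, so p = 15/40 = 0.375.
d = −(3/4) ln(1 − 4p/3) = −0.75 ln(1 − 0.5) = −0.75 ln(0.5)
  = −0.75 × (-0.693147) = 0.519860 substitutions/site.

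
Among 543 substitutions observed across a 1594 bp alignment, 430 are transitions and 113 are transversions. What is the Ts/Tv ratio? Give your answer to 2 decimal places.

R = 430/113 = 3.805309… ≈ 3.81 (to 2 d.p.).

3.81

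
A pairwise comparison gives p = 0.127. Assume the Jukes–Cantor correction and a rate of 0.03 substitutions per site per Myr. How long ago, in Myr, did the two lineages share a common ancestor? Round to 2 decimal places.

d = −(3/4) ln(1 − 4p/3) = −0.75 ln(1 − 0.169333) = −0.75 ln(0.830667)
  = −0.75 × (-0.185526) = 0.139145 substitutions/site.
Under a molecular clock d = 2μt, so t = d/(2μ) = 0.139145 / (2 × 0.03) = 2.32 Myr.

2.32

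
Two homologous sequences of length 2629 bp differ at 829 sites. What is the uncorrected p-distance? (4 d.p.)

0.3153

p = 829/2629 = 0.315329… ≈ 0.3153 (to 4 d.p.).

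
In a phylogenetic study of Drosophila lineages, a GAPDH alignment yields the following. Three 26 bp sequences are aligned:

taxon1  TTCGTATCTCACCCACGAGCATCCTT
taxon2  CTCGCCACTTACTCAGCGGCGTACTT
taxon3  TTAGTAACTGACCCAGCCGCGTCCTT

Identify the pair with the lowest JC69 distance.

taxon1 and taxon3

taxon1–taxon2: 11/26 differ, p = 0.423, d = 0.623.
taxon1–taxon3: 7/26 differ, p = 0.269, d = 0.334.
taxon2–taxon3: 8/26 differ, p = 0.308, d = 0.396.
The smallest distance is between taxon1 and taxon3.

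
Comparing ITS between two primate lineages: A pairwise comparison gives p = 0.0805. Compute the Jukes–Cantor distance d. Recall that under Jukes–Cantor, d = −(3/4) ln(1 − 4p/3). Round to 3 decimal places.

0.085

d = −(3/4) ln(1 − 4p/3) = −0.75 ln(1 − 0.107333) = −0.75 ln(0.892667)
  = −0.75 × (-0.113542) = 0.085157 substitutions/site.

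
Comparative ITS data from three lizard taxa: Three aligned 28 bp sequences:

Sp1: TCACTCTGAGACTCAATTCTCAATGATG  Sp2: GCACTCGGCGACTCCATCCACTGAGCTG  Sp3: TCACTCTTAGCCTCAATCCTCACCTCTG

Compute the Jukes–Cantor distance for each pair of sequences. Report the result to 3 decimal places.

d(Sp1,Sp2) = 0.485, d(Sp1,Sp3) = 0.304, d(Sp2,Sp3) = 0.556

Sp1–Sp2: 10/28 sites differ → p ≈ 0.357143, d = −0.75 ln(1 − 0.476191) = 0.484971 ≈ 0.485.
Sp1–Sp3: 7/28 sites differ → p = 0.25, d = −0.75 ln(1 − 0.333333) = 0.304098 ≈ 0.304.
Sp2–Sp3: 11/28 sites differ → p ≈ 0.392857, d = −0.75 ln(1 − 0.523809) = 0.556452 ≈ 0.556.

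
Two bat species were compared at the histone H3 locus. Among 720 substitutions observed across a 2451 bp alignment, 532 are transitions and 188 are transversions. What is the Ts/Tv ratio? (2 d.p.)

2.83

R = 532/188 = 2.829787… ≈ 2.83 (to 2 d.p.).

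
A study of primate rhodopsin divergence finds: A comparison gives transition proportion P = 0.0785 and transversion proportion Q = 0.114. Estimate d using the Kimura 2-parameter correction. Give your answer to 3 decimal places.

Under the Kimura two-parameter model, d = −½ ln(1 − 2P − Q) − ¼ ln(1 − 2Q).
1 − 2P − Q = 0.729, giving −½ ln(0.729) = 0.158041.
1 − 2Q = 0.772, giving −¼ ln(0.772) = 0.064693.
d = 0.158041 + 0.064693 = 0.222734.

0.223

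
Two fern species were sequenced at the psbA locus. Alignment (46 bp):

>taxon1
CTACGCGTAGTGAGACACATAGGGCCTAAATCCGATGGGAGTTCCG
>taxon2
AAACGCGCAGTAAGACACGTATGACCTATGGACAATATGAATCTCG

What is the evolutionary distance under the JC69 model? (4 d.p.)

0.5091

The sequences differ at 17 of 46 sites, so p = 17/46 ≈ 0.369565.
d = −(3/4) ln(1 − 4p/3) = −0.75 ln(1 − 0.492753) = −0.75 ln(0.507247)
  = −0.75 × (-0.678757) = 0.509068 substitutions/site.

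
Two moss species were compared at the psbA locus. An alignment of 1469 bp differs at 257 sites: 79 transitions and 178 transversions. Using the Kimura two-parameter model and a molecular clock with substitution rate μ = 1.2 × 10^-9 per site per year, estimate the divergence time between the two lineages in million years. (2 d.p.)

83.02

P = 79/1469 ≈ 0.053778 and Q = 178/1469 ≈ 0.121171.
Under the Kimura two-parameter model, d = −½ ln(1 − 2P − Q) − ¼ ln(1 − 2Q).
1 − 2P − Q = 0.771273, giving −½ ln(0.771273) = 0.129856.
1 − 2Q = 0.757658, giving −¼ ln(0.757658) = 0.069381.
d = 0.129856 + 0.069381 = 0.199237.
Under a molecular clock d = 2μt, so t = d/(2μ) = 0.199237 / (2 × 1.2 × 10^-9) = 83.02 million years.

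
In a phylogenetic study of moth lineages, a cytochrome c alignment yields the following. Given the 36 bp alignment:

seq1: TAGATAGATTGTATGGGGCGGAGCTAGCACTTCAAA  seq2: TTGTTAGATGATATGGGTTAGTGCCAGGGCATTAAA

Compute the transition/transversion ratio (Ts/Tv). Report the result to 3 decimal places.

Transitions are A↔G and C↔T; transversions are all other mismatches.
Transitions: 6. Transversions: 7.
R = 6/7 = 0.857142… ≈ 0.857 (to 3 d.p.).

0.857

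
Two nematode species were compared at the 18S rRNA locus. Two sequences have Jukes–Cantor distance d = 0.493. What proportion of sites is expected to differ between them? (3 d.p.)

p = (3/4)(1 − e^(−4d/3)) = 0.75 × (1 − e^(-0.657333)) = 0.75 × (1 − 0.518232) = 0.361326.

0.361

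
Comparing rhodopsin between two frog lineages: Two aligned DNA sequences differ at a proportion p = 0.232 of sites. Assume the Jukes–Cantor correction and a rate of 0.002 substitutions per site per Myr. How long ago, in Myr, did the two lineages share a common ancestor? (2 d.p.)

d = −(3/4) ln(1 − 4p/3) = −0.75 ln(1 − 0.309333) = −0.75 ln(0.690667)
  = −0.75 × (-0.370097) = 0.277573 substitutions/site.
Under a molecular clock d = 2μt, so t = d/(2μ) = 0.277573 / (2 × 0.002) = 69.39 Myr.

69.39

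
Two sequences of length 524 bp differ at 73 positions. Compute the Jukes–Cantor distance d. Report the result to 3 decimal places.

p = 73/524 ≈ 0.139313.
d = −(3/4) ln(1 − 4p/3) = −0.75 ln(1 − 0.185751) = −0.75 ln(0.814249)
  = −0.75 × (-0.205489) = 0.154117 substitutions/site.

0.154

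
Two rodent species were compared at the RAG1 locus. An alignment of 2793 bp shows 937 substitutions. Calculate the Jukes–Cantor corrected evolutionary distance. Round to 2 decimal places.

p = 937/2793 ≈ 0.335482.
d = −(3/4) ln(1 − 4p/3) = −0.75 ln(1 − 0.447309) = −0.75 ln(0.552691)
  = −0.75 × (-0.592956) = 0.444717 substitutions/site.

0.44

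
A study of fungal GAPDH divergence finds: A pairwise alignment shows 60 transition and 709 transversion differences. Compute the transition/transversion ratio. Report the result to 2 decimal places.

R = 60/709 = 0.084626… ≈ 0.08 (to 2 d.p.).

0.08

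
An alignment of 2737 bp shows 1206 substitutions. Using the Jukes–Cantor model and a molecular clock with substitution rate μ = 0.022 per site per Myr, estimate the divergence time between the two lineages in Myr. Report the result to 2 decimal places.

15.09

p = 1206/2737 ≈ 0.440628.
d = −(3/4) ln(1 − 4p/3) = −0.75 ln(1 − 0.587504) = −0.75 ln(0.412496)
  = −0.75 × (-0.885529) = 0.664147 substitutions/site.
Under a molecular clock d = 2μt, so t = d/(2μ) = 0.664147 / (2 × 0.022) = 15.09 Myr.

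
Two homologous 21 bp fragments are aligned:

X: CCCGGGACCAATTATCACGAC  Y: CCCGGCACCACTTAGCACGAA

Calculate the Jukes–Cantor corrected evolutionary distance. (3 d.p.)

0.220

The sequences differ at 4 of 21 sites (6, 11, 15, 21), so p = 4/21 ≈ 0.190476.
d = −(3/4) ln(1 − 4p/3) = −0.75 ln(1 − 0.253968) = −0.75 ln(0.746032)
  = −0.75 × (-0.292987) = 0.219740 substitutions/site.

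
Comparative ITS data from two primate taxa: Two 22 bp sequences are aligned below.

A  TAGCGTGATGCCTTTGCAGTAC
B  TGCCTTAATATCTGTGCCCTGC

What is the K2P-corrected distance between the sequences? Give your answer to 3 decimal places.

Of 22 sites, 5 differences are transitions and 5 are transversions, so P = 5/22 ≈ 0.227273 and Q = 5/22 ≈ 0.227273.
Under the Kimura two-parameter model, d = −½ ln(1 − 2P − Q) − ¼ ln(1 − 2Q).
1 − 2P − Q = 0.318181, giving −½ ln(0.318181) = 0.572567.
1 − 2Q = 0.545454, giving −¼ ln(0.545454) = 0.151534.
d = 0.572567 + 0.151534 = 0.724101.

0.724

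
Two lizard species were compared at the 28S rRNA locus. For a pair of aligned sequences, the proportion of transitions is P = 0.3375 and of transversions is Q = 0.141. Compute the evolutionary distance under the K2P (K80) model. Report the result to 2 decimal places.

0.93

Under the Kimura two-parameter model, d = −½ ln(1 − 2P − Q) − ¼ ln(1 − 2Q).
1 − 2P − Q = 0.184, giving −½ ln(0.184) = 0.846410.
1 − 2Q = 0.718, giving −¼ ln(0.718) = 0.082821.
d = 0.846410 + 0.082821 = 0.929231.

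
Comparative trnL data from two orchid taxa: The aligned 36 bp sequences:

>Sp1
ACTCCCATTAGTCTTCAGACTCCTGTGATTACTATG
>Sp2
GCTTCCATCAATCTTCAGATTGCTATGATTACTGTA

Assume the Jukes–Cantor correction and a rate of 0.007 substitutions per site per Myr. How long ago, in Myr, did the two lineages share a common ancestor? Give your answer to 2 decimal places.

The sequences differ at 9 of 36 sites (1, 4, 9, 11, 20, 22, 25, 34, 36), so p = 9/36 = 0.25.
d = −(3/4) ln(1 − 4p/3) = −0.75 ln(1 − 0.333333) = −0.75 ln(0.666667)
  = −0.75 × (-0.405465) = 0.304099 substitutions/site.
Under a molecular clock d = 2μt, so t = d/(2μ) = 0.304099 / (2 × 0.007) = 21.72 Myr.

21.72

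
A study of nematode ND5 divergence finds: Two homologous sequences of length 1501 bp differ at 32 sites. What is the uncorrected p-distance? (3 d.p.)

0.021

p = 32/1501 = 0.021319… ≈ 0.021 (to 3 d.p.).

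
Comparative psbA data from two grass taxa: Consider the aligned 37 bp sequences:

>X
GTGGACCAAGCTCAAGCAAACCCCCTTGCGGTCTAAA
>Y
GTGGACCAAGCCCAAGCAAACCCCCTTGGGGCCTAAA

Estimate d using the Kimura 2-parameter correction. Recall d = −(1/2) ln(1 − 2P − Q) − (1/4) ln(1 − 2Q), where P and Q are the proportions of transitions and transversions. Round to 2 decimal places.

Of 37 sites, 2 differences are transitions and 1 are transversions, so P = 2/37 ≈ 0.054054 and Q = 1/37 ≈ 0.027027.
Under the Kimura two-parameter model, d = −½ ln(1 − 2P − Q) − ¼ ln(1 − 2Q).
1 − 2P − Q = 0.864865, giving −½ ln(0.864865) = 0.072591.
1 − 2Q = 0.945946, giving −¼ ln(0.945946) = 0.013892.
d = 0.072591 + 0.013892 = 0.086483.

0.09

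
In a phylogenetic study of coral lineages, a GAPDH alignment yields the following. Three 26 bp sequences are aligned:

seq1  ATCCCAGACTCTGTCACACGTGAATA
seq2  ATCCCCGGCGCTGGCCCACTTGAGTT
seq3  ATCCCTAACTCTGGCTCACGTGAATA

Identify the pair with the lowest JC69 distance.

seq1 and seq3

seq1–seq2: 8/26 differ, p = 0.308, d = 0.396.
seq1–seq3: 4/26 differ, p = 0.154, d = 0.172.
seq2–seq3: 8/26 differ, p = 0.308, d = 0.396.
The smallest distance is between seq1 and seq3.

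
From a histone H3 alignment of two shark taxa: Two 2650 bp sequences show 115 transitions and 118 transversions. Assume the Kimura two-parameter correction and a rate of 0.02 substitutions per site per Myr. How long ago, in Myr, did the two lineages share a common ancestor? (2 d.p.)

P = 115/2650 ≈ 0.043396 and Q = 118/2650 ≈ 0.044528.
Under the Kimura two-parameter model, d = −½ ln(1 − 2P − Q) − ¼ ln(1 − 2Q).
1 − 2P − Q = 0.86868, giving −½ ln(0.86868) = 0.070390.
1 − 2Q = 0.910944, giving −¼ ln(0.910944) = 0.023318.
d = 0.070390 + 0.023318 = 0.093708.
Under a molecular clock d = 2μt, so t = d/(2μ) = 0.093708 / (2 × 0.02) = 2.34 Myr.

2.34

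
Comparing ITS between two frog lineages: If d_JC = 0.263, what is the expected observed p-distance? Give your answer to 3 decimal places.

p = (3/4)(1 − e^(−4d/3)) = 0.75 × (1 − e^(-0.350667)) = 0.75 × (1 − 0.704218) = 0.221837.

0.222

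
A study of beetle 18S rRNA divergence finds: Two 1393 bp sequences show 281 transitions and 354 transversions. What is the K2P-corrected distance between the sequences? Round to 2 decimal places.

0.71

P = 281/1393 ≈ 0.201723 and Q = 354/1393 ≈ 0.254128.
Under the Kimura two-parameter model, d = −½ ln(1 − 2P − Q) − ¼ ln(1 − 2Q).
1 − 2P − Q = 0.342426, giving −½ ln(0.342426) = 0.535850.
1 − 2Q = 0.491744, giving −¼ ln(0.491744) = 0.177449.
d = 0.535850 + 0.177449 = 0.713299.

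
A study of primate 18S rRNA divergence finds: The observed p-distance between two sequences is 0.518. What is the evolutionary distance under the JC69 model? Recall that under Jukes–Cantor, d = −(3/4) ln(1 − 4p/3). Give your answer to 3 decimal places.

0.880

d = −(3/4) ln(1 − 4p/3) = −0.75 ln(1 − 0.690667) = −0.75 ln(0.309333)
  = −0.75 × (-1.173337) = 0.880003 substitutions/site.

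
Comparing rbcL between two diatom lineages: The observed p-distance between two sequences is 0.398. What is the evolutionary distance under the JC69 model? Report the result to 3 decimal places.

d = −(3/4) ln(1 − 4p/3) = −0.75 ln(1 − 0.530667) = −0.75 ln(0.469333)
  = −0.75 × (-0.756443) = 0.567332 substitutions/site.

0.567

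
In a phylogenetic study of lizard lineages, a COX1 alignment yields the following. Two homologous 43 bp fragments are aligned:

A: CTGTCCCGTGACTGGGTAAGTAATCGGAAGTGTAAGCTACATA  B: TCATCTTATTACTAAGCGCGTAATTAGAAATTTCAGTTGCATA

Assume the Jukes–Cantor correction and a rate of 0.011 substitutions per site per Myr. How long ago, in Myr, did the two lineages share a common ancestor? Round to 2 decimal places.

The sequences differ at 19 of 43 sites, so p = 19/43 ≈ 0.44186.
d = −(3/4) ln(1 − 4p/3) = −0.75 ln(1 − 0.589147) = −0.75 ln(0.410853)
  = −0.75 × (-0.889520) = 0.667140 substitutions/site.
Under a molecular clock d = 2μt, so t = d/(2μ) = 0.667140 / (2 × 0.011) = 30.32 Myr.

30.32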